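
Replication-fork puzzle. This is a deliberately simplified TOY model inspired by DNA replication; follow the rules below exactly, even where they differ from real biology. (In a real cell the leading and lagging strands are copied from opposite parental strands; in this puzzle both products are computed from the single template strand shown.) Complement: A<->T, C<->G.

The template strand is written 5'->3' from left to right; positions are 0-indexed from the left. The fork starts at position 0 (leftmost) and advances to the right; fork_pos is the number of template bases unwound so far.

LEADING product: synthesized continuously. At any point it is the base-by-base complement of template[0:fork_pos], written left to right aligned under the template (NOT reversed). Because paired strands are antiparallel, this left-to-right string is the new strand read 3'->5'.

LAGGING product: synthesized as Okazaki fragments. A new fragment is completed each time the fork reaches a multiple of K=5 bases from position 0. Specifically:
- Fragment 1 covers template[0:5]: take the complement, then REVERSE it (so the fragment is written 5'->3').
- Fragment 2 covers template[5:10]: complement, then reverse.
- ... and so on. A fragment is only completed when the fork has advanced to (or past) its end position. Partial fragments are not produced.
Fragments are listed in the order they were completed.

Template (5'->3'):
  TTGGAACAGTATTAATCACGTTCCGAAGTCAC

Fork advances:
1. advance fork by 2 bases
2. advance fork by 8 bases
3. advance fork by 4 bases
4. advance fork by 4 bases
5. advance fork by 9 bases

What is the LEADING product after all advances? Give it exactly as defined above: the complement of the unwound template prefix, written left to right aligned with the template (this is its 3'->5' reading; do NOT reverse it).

Answer: AACCTTGTCATAATTAGTGCAAGGCTT

Derivation:
Step 1: advance 2 -> fork_pos = 0 + 2 = 2.
Step 2: advance 8 -> fork_pos = 2 + 8 = 10.
Step 3: advance 4 -> fork_pos = 10 + 4 = 14.
Step 4: advance 4 -> fork_pos = 14 + 4 = 18.
Step 5: advance 9 -> fork_pos = 18 + 9 = 27.
Unwound prefix: template[0:27] = TTGGAACAGTATTAATCACGTTCCGAA
Complement it base by base (A<->T, C<->G), keeping left-to-right order:
  [0:5] TTGGA -> AACCT
  [5:10] ACAGT -> TGTCA
  [10:15] ATTAA -> TAATT
  [15:20] TCACG -> AGTGC
  [20:25] TTCCG -> AAGGC
  [25:27] AA -> TT
Concatenate: AACCTTGTCATAATTAGTGCAAGGCTT (length 27; written aligned with the template, i.e. 3'->5').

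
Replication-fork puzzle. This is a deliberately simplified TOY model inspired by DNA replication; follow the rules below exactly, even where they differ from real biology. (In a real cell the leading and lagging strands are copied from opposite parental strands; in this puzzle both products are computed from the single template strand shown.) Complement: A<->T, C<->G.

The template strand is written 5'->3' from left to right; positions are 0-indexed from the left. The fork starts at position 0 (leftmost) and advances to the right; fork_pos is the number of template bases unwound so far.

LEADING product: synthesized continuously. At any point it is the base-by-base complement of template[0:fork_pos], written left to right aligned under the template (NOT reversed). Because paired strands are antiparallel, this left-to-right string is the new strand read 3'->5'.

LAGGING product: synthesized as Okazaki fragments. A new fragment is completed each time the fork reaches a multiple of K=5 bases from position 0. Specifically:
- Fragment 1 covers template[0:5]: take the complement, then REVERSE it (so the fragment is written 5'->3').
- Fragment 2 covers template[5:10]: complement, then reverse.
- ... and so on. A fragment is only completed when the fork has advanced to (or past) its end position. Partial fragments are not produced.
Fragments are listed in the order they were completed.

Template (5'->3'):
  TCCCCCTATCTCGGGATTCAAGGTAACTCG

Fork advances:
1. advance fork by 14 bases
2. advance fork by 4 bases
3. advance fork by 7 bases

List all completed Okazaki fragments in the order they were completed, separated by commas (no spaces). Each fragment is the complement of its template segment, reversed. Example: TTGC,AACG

Step 1: advance 14 -> fork_pos = 0 + 14 = 14. Reached multiple(s) of 5: 5, 10 -> fragments 1-2 completed (2 total).
Step 2: advance 4 -> fork_pos = 14 + 4 = 18. Reached multiple(s) of 5: 15 -> fragment 3 completed (3 total).
Step 3: advance 7 -> fork_pos = 18 + 7 = 25. Reached multiple(s) of 5: 20, 25 -> fragments 4-5 completed (5 total).
Final fork_pos = 25, so 5 fragment(s) are complete. Build each: template segment -> complement -> reverse.
Fragment 1: template[0:5] = TCCCC -> complement AGGGG -> reversed GGGGA
Fragment 2: template[5:10] = CTATC -> complement GATAG -> reversed GATAG
Fragment 3: template[10:15] = TCGGG -> complement AGCCC -> reversed CCCGA
Fragment 4: template[15:20] = ATTCA -> complement TAAGT -> reversed TGAAT
Fragment 5: template[20:25] = AGGTA -> complement TCCAT -> reversed TACCT

Answer: GGGGA,GATAG,CCCGA,TGAAT,TACCT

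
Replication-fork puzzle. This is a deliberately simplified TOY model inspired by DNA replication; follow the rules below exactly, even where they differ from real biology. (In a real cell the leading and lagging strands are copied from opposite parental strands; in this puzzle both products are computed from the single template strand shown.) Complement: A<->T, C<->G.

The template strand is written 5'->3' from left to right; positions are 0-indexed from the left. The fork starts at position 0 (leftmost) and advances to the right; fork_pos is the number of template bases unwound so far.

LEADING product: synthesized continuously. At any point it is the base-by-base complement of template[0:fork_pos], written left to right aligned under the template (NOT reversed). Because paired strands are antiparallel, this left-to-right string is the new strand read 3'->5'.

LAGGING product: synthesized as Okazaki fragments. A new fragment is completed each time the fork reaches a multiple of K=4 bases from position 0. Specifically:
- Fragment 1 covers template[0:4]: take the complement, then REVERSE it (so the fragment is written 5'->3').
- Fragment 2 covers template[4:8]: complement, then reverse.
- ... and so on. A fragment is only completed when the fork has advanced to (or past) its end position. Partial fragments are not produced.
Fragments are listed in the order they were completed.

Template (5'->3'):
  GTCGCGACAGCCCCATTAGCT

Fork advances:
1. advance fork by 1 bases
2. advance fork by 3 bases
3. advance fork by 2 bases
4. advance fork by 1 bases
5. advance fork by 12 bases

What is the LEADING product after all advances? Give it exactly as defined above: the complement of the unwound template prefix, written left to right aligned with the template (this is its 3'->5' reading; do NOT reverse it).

Step 1: advance 1 -> fork_pos = 0 + 1 = 1.
Step 2: advance 3 -> fork_pos = 1 + 3 = 4.
Step 3: advance 2 -> fork_pos = 4 + 2 = 6.
Step 4: advance 1 -> fork_pos = 6 + 1 = 7.
Step 5: advance 12 -> fork_pos = 7 + 12 = 19.
Unwound prefix: template[0:19] = GTCGCGACAGCCCCATTAG
Complement it base by base (A<->T, C<->G), keeping left-to-right order:
  [0:5] GTCGC -> CAGCG
  [5:10] GACAG -> CTGTC
  [10:15] CCCCA -> GGGGT
  [15:19] TTAG -> AATC
Concatenate: CAGCGCTGTCGGGGTAATC (length 19; written aligned with the template, i.e. 3'->5').

Answer: CAGCGCTGTCGGGGTAATC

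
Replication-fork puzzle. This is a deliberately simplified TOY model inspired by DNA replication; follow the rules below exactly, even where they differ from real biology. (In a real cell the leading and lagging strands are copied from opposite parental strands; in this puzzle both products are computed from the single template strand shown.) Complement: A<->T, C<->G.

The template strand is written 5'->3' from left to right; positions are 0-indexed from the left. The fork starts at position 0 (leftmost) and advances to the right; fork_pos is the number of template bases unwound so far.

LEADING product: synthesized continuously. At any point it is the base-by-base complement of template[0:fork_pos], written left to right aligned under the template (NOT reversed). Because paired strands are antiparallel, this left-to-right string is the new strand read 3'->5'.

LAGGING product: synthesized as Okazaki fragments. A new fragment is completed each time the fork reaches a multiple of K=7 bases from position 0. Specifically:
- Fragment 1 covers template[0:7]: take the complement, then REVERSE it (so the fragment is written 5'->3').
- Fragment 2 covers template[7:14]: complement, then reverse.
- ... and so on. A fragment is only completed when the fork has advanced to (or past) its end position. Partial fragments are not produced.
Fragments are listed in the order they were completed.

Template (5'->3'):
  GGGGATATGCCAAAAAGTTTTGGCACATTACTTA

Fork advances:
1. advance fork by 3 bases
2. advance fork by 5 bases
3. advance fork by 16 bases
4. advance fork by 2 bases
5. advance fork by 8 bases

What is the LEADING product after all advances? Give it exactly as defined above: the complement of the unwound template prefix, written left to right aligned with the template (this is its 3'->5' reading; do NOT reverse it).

Answer: CCCCTATACGGTTTTTCAAAACCGTGTAATGAAT

Derivation:
Step 1: advance 3 -> fork_pos = 0 + 3 = 3.
Step 2: advance 5 -> fork_pos = 3 + 5 = 8.
Step 3: advance 16 -> fork_pos = 8 + 16 = 24.
Step 4: advance 2 -> fork_pos = 24 + 2 = 26.
Step 5: advance 8 -> fork_pos = 26 + 8 = 34.
Unwound prefix: template[0:34] = GGGGATATGCCAAAAAGTTTTGGCACATTACTTA
Complement it base by base (A<->T, C<->G), keeping left-to-right order:
  [0:5] GGGGA -> CCCCT
  [5:10] TATGC -> ATACG
  [10:15] CAAAA -> GTTTT
  [15:20] AGTTT -> TCAAA
  [20:25] TGGCA -> ACCGT
  [25:30] CATTA -> GTAAT
  [30:34] CTTA -> GAAT
Concatenate: CCCCTATACGGTTTTTCAAAACCGTGTAATGAAT (length 34; written aligned with the template, i.e. 3'->5').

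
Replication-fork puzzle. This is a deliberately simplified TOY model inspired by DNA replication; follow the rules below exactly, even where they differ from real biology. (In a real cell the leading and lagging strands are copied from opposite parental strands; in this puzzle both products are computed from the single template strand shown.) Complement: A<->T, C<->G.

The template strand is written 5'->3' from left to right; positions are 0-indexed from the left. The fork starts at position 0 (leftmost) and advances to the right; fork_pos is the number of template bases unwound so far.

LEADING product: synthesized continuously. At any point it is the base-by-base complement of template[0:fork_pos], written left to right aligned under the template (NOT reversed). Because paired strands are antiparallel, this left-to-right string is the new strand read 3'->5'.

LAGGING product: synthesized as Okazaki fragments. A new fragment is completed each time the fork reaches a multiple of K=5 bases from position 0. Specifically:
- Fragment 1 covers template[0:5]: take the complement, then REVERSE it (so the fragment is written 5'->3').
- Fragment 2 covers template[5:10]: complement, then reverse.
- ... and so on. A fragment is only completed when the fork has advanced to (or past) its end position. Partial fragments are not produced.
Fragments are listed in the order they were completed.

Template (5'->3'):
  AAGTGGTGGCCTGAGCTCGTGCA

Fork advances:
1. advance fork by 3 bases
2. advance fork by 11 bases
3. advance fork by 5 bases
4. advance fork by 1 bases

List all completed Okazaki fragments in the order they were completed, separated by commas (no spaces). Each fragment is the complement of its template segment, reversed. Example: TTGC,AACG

Step 1: advance 3 -> fork_pos = 0 + 3 = 3. Next multiple of 5 is 5 (not reached); still 0 fragment(s).
Step 2: advance 11 -> fork_pos = 3 + 11 = 14. Reached multiple(s) of 5: 5, 10 -> fragments 1-2 completed (2 total).
Step 3: advance 5 -> fork_pos = 14 + 5 = 19. Reached multiple(s) of 5: 15 -> fragment 3 completed (3 total).
Step 4: advance 1 -> fork_pos = 19 + 1 = 20. Reached multiple(s) of 5: 20 -> fragment 4 completed (4 total).
Final fork_pos = 20, so 4 fragment(s) are complete. Build each: template segment -> complement -> reverse.
Fragment 1: template[0:5] = AAGTG -> complement TTCAC -> reversed CACTT
Fragment 2: template[5:10] = GTGGC -> complement CACCG -> reversed GCCAC
Fragment 3: template[10:15] = CTGAG -> complement GACTC -> reversed CTCAG
Fragment 4: template[15:20] = CTCGT -> complement GAGCA -> reversed ACGAG

Answer: CACTT,GCCAC,CTCAG,ACGAG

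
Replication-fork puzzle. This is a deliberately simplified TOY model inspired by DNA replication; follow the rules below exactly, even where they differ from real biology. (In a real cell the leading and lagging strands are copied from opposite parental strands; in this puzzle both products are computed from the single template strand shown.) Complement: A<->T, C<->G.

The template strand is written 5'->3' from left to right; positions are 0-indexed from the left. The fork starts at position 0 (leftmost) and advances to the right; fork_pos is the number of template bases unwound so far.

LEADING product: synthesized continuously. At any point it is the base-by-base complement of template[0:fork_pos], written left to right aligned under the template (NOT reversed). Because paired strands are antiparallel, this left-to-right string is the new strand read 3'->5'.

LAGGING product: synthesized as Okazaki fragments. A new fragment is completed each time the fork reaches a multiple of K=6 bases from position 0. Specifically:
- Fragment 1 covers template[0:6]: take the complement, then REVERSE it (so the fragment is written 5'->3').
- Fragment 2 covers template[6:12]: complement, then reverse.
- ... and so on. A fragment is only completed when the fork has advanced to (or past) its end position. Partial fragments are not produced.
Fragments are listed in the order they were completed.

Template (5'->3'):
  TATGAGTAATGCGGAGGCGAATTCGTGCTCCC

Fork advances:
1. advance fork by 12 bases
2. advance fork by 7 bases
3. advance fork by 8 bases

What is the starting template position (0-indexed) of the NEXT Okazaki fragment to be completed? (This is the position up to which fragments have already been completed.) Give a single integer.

Answer: 24

Derivation:
Step 1: advance 12 -> fork_pos = 0 + 12 = 12. Reached multiple(s) of 6: 6, 12 -> fragments 1-2 completed (2 total).
Step 2: advance 7 -> fork_pos = 12 + 7 = 19. Reached multiple(s) of 6: 18 -> fragment 3 completed (3 total).
Step 3: advance 8 -> fork_pos = 19 + 8 = 27. Reached multiple(s) of 6: 24 -> fragment 4 completed (4 total).
4 fragment(s) completed, covering template[0:24] (4 x 6 = 24). The next fragment, fragment 5, covers template[24:30], so it starts at position 24.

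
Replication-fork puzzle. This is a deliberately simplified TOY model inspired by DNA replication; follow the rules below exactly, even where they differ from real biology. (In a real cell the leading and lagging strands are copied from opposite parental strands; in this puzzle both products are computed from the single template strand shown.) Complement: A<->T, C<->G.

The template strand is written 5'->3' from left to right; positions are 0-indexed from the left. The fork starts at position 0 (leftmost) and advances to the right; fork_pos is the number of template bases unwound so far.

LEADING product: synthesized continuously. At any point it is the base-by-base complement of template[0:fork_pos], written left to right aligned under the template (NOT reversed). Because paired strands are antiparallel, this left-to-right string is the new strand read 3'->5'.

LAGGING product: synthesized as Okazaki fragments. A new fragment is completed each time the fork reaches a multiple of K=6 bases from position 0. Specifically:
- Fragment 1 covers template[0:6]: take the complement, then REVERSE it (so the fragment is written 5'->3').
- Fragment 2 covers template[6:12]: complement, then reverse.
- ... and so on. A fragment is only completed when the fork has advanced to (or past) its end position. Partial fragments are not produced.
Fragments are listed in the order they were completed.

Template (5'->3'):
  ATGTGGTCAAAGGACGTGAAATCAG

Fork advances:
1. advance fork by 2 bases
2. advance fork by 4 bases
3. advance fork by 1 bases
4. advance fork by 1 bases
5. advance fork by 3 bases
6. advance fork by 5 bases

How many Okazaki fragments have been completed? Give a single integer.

Step 1: advance 2 -> fork_pos = 0 + 2 = 2. Next multiple of 6 is 6 (not reached); still 0 fragment(s).
Step 2: advance 4 -> fork_pos = 2 + 4 = 6. Reached multiple(s) of 6: 6 -> fragment 1 completed (1 total).
Step 3: advance 1 -> fork_pos = 6 + 1 = 7. Next multiple of 6 is 12 (not reached); still 1 fragment(s).
Step 4: advance 1 -> fork_pos = 7 + 1 = 8. Next multiple of 6 is 12 (not reached); still 1 fragment(s).
Step 5: advance 3 -> fork_pos = 8 + 3 = 11. Next multiple of 6 is 12 (not reached); still 1 fragment(s).
Step 6: advance 5 -> fork_pos = 11 + 5 = 16. Reached multiple(s) of 6: 12 -> fragment 2 completed (2 total).
Check: final fork_pos = 16; the multiples of 6 that are <= 16 are 6..12 -> 16 // 6 = 2 completed fragment(s).

Answer: 2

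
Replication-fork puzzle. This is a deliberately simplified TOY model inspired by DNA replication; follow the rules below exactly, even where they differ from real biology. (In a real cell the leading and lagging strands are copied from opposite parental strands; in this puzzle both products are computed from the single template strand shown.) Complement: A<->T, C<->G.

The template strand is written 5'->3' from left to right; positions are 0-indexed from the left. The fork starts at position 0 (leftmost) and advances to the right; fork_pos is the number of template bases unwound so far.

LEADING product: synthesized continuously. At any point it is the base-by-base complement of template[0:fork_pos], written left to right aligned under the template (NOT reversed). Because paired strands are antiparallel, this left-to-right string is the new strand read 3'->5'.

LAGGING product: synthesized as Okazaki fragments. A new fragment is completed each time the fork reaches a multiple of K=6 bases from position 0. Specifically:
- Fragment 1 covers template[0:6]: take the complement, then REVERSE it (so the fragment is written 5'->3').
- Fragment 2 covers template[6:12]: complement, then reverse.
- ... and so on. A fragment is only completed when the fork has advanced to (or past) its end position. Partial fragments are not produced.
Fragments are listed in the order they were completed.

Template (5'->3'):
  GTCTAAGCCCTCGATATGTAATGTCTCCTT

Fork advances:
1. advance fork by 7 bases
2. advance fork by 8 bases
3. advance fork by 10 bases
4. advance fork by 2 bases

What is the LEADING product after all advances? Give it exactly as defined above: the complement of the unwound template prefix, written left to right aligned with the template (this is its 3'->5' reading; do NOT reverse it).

Step 1: advance 7 -> fork_pos = 0 + 7 = 7.
Step 2: advance 8 -> fork_pos = 7 + 8 = 15.
Step 3: advance 10 -> fork_pos = 15 + 10 = 25.
Step 4: advance 2 -> fork_pos = 25 + 2 = 27.
Unwound prefix: template[0:27] = GTCTAAGCCCTCGATATGTAATGTCTC
Complement it base by base (A<->T, C<->G), keeping left-to-right order:
  [0:5] GTCTA -> CAGAT
  [5:10] AGCCC -> TCGGG
  [10:15] TCGAT -> AGCTA
  [15:20] ATGTA -> TACAT
  [20:25] ATGTC -> TACAG
  [25:27] TC -> AG
Concatenate: CAGATTCGGGAGCTATACATTACAGAG (length 27; written aligned with the template, i.e. 3'->5').

Answer: CAGATTCGGGAGCTATACATTACAGAG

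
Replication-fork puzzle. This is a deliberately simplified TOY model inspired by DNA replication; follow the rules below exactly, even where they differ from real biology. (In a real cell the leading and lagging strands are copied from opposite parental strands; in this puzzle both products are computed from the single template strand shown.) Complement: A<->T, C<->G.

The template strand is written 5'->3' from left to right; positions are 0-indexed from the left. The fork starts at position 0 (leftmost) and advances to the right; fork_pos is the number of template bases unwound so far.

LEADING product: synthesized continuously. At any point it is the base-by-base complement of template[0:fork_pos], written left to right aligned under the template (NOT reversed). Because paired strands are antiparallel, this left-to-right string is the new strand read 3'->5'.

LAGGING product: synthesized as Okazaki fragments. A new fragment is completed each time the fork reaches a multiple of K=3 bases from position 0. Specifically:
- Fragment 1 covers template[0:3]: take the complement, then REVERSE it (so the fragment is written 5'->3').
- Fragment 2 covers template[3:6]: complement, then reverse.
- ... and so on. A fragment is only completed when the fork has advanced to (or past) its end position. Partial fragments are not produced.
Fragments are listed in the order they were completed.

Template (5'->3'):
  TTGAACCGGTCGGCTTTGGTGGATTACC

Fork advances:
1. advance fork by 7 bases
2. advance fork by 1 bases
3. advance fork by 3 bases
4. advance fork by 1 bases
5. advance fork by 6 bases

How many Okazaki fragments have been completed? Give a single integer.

Answer: 6

Derivation:
Step 1: advance 7 -> fork_pos = 0 + 7 = 7. Reached multiple(s) of 3: 3, 6 -> fragments 1-2 completed (2 total).
Step 2: advance 1 -> fork_pos = 7 + 1 = 8. Next multiple of 3 is 9 (not reached); still 2 fragment(s).
Step 3: advance 3 -> fork_pos = 8 + 3 = 11. Reached multiple(s) of 3: 9 -> fragment 3 completed (3 total).
Step 4: advance 1 -> fork_pos = 11 + 1 = 12. Reached multiple(s) of 3: 12 -> fragment 4 completed (4 total).
Step 5: advance 6 -> fork_pos = 12 + 6 = 18. Reached multiple(s) of 3: 15, 18 -> fragments 5-6 completed (6 total).
Check: final fork_pos = 18; the multiples of 3 that are <= 18 are 3..18 -> 18 // 3 = 6 completed fragment(s).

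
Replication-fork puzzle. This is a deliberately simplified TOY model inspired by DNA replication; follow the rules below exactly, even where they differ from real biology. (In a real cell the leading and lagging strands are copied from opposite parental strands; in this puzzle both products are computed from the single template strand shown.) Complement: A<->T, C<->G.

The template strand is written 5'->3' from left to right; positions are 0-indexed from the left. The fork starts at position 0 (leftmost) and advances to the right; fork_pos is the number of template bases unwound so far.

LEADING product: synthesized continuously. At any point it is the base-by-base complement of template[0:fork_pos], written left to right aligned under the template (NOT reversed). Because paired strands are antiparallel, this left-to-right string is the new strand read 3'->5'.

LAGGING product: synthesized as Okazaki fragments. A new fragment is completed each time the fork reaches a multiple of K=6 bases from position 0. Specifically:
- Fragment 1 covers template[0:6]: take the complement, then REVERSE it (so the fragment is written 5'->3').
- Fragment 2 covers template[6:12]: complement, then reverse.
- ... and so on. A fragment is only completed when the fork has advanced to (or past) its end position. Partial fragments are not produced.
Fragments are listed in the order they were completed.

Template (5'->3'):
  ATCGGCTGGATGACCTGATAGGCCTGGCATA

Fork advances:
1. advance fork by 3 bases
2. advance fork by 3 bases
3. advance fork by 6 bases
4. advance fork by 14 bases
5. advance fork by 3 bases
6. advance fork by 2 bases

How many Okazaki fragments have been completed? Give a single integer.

Answer: 5

Derivation:
Step 1: advance 3 -> fork_pos = 0 + 3 = 3. Next multiple of 6 is 6 (not reached); still 0 fragment(s).
Step 2: advance 3 -> fork_pos = 3 + 3 = 6. Reached multiple(s) of 6: 6 -> fragment 1 completed (1 total).
Step 3: advance 6 -> fork_pos = 6 + 6 = 12. Reached multiple(s) of 6: 12 -> fragment 2 completed (2 total).
Step 4: advance 14 -> fork_pos = 12 + 14 = 26. Reached multiple(s) of 6: 18, 24 -> fragments 3-4 completed (4 total).
Step 5: advance 3 -> fork_pos = 26 + 3 = 29. Next multiple of 6 is 30 (not reached); still 4 fragment(s).
Step 6: advance 2 -> fork_pos = 29 + 2 = 31. Reached multiple(s) of 6: 30 -> fragment 5 completed (5 total).
Check: final fork_pos = 31; the multiples of 6 that are <= 31 are 6..30 -> 31 // 6 = 5 completed fragment(s).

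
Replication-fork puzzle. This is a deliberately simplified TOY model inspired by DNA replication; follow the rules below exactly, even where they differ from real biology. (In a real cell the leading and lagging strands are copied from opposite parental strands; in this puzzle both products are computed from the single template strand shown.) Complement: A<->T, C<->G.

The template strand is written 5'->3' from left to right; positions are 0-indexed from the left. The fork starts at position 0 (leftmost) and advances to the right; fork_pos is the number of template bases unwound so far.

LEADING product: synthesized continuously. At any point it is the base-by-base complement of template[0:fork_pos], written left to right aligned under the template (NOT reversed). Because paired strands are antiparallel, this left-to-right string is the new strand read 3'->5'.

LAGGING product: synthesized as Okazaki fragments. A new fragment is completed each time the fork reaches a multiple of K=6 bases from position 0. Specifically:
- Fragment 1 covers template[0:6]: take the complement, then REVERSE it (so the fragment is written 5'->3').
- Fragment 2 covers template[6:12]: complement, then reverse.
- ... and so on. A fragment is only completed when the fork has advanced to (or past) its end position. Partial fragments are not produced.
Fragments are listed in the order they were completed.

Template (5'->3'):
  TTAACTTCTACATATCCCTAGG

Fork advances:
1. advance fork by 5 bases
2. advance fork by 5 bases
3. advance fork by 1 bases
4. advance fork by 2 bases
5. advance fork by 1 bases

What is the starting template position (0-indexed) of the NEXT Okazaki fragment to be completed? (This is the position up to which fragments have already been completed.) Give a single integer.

Step 1: advance 5 -> fork_pos = 0 + 5 = 5. Next multiple of 6 is 6 (not reached); still 0 fragment(s).
Step 2: advance 5 -> fork_pos = 5 + 5 = 10. Reached multiple(s) of 6: 6 -> fragment 1 completed (1 total).
Step 3: advance 1 -> fork_pos = 10 + 1 = 11. Next multiple of 6 is 12 (not reached); still 1 fragment(s).
Step 4: advance 2 -> fork_pos = 11 + 2 = 13. Reached multiple(s) of 6: 12 -> fragment 2 completed (2 total).
Step 5: advance 1 -> fork_pos = 13 + 1 = 14. Next multiple of 6 is 18 (not reached); still 2 fragment(s).
2 fragment(s) completed, covering template[0:12] (2 x 6 = 12). The next fragment, fragment 3, covers template[12:18], so it starts at position 12.

Answer: 12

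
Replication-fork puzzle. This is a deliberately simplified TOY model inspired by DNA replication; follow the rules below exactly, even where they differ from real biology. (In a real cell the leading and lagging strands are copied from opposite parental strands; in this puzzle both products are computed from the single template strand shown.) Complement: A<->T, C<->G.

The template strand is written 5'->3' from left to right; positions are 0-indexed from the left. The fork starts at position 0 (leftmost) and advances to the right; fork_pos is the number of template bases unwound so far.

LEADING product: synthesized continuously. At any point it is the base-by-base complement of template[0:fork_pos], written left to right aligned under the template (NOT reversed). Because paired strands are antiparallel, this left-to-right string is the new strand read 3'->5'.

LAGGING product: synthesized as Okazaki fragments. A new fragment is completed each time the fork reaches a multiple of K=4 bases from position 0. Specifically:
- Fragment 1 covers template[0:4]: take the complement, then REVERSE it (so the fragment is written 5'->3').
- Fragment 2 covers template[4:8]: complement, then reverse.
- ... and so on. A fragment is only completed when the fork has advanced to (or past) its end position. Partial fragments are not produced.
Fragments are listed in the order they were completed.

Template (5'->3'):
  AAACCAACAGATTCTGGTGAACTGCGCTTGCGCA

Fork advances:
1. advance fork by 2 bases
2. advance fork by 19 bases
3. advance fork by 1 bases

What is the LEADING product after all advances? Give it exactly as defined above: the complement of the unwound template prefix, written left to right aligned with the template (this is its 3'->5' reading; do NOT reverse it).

Answer: TTTGGTTGTCTAAGACCACTTG

Derivation:
Step 1: advance 2 -> fork_pos = 0 + 2 = 2.
Step 2: advance 19 -> fork_pos = 2 + 19 = 21.
Step 3: advance 1 -> fork_pos = 21 + 1 = 22.
Unwound prefix: template[0:22] = AAACCAACAGATTCTGGTGAAC
Complement it base by base (A<->T, C<->G), keeping left-to-right order:
  [0:5] AAACC -> TTTGG
  [5:10] AACAG -> TTGTC
  [10:15] ATTCT -> TAAGA
  [15:20] GGTGA -> CCACT
  [20:22] AC -> TG
Concatenate: TTTGGTTGTCTAAGACCACTTG (length 22; written aligned with the template, i.e. 3'->5').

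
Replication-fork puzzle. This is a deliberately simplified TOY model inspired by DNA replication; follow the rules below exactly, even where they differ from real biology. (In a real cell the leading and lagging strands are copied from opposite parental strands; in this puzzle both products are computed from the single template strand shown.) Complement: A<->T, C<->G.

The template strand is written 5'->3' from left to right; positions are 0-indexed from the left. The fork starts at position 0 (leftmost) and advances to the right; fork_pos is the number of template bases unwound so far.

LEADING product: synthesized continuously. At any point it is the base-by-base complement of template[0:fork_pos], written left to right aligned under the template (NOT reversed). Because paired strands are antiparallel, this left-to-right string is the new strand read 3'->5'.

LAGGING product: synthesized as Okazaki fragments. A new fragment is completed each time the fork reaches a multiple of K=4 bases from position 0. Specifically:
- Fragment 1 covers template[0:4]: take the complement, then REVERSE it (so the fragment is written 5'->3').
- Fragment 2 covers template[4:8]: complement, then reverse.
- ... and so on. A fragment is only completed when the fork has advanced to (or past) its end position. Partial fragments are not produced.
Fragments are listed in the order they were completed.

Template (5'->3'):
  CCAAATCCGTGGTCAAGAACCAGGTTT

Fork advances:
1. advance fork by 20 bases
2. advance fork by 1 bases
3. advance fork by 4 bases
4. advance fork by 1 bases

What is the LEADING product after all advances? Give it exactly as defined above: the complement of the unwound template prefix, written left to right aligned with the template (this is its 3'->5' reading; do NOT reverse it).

Step 1: advance 20 -> fork_pos = 0 + 20 = 20.
Step 2: advance 1 -> fork_pos = 20 + 1 = 21.
Step 3: advance 4 -> fork_pos = 21 + 4 = 25.
Step 4: advance 1 -> fork_pos = 25 + 1 = 26.
Unwound prefix: template[0:26] = CCAAATCCGTGGTCAAGAACCAGGTT
Complement it base by base (A<->T, C<->G), keeping left-to-right order:
  [0:5] CCAAA -> GGTTT
  [5:10] TCCGT -> AGGCA
  [10:15] GGTCA -> CCAGT
  [15:20] AGAAC -> TCTTG
  [20:25] CAGGT -> GTCCA
  [25:26] T -> A
Concatenate: GGTTTAGGCACCAGTTCTTGGTCCAA (length 26; written aligned with the template, i.e. 3'->5').

Answer: GGTTTAGGCACCAGTTCTTGGTCCAA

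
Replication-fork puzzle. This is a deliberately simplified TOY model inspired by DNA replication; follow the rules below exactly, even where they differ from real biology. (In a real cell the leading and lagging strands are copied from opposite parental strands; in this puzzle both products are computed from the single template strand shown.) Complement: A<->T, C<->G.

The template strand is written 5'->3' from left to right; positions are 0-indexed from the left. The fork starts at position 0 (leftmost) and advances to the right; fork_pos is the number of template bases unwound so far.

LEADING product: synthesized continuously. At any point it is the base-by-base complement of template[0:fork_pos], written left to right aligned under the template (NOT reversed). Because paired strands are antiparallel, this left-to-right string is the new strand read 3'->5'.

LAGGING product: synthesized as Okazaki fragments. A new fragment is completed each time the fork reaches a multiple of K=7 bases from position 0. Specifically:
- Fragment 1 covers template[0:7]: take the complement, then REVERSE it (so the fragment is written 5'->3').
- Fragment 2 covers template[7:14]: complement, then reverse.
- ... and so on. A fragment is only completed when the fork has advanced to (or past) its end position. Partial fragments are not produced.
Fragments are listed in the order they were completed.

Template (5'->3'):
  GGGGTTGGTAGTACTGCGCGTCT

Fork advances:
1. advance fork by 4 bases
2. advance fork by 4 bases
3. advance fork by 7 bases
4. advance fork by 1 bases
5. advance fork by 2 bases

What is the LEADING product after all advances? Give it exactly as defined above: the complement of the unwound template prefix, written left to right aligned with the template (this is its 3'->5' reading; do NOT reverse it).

Step 1: advance 4 -> fork_pos = 0 + 4 = 4.
Step 2: advance 4 -> fork_pos = 4 + 4 = 8.
Step 3: advance 7 -> fork_pos = 8 + 7 = 15.
Step 4: advance 1 -> fork_pos = 15 + 1 = 16.
Step 5: advance 2 -> fork_pos = 16 + 2 = 18.
Unwound prefix: template[0:18] = GGGGTTGGTAGTACTGCG
Complement it base by base (A<->T, C<->G), keeping left-to-right order:
  [0:5] GGGGT -> CCCCA
  [5:10] TGGTA -> ACCAT
  [10:15] GTACT -> CATGA
  [15:18] GCG -> CGC
Concatenate: CCCCAACCATCATGACGC (length 18; written aligned with the template, i.e. 3'->5').

Answer: CCCCAACCATCATGACGC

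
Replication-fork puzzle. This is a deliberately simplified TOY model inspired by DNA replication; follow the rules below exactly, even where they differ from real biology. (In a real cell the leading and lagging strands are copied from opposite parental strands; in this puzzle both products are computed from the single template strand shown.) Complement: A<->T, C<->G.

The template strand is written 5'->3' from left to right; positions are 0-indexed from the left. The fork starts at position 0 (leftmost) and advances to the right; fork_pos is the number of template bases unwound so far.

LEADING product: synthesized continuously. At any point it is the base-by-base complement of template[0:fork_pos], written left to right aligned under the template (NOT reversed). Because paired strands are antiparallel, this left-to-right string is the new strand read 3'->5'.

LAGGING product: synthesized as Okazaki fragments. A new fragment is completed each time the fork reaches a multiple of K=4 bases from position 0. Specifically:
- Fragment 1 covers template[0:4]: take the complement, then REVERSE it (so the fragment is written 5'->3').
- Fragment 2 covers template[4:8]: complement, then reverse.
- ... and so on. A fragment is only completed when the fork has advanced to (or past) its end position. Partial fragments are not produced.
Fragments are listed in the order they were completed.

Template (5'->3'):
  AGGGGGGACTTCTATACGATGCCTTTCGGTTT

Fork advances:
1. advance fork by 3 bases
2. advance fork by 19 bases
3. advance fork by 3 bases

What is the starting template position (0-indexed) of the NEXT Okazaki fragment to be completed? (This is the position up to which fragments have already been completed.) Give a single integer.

Answer: 24

Derivation:
Step 1: advance 3 -> fork_pos = 0 + 3 = 3. Next multiple of 4 is 4 (not reached); still 0 fragment(s).
Step 2: advance 19 -> fork_pos = 3 + 19 = 22. Reached multiple(s) of 4: 4, 8, 12, 16, 20 -> fragments 1-5 completed (5 total).
Step 3: advance 3 -> fork_pos = 22 + 3 = 25. Reached multiple(s) of 4: 24 -> fragment 6 completed (6 total).
6 fragment(s) completed, covering template[0:24] (6 x 4 = 24). The next fragment, fragment 7, covers template[24:28], so it starts at position 24.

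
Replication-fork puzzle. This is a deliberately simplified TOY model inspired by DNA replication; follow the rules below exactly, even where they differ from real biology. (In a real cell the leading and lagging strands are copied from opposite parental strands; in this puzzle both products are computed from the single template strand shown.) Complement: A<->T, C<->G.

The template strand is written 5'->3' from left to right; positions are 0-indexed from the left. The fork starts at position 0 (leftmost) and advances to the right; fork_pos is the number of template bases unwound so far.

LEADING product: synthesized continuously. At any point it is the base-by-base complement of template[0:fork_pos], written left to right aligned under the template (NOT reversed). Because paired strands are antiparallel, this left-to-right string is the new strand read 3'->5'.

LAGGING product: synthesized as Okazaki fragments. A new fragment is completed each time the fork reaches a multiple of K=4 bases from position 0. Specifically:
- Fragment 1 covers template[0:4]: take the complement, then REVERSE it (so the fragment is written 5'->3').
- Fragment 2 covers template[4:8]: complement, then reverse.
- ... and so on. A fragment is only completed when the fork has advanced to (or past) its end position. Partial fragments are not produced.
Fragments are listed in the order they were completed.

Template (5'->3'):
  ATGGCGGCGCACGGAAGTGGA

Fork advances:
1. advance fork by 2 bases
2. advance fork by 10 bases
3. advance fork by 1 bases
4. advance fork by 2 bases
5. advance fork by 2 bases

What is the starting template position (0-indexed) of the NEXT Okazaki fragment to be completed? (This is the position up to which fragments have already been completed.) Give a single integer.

Step 1: advance 2 -> fork_pos = 0 + 2 = 2. Next multiple of 4 is 4 (not reached); still 0 fragment(s).
Step 2: advance 10 -> fork_pos = 2 + 10 = 12. Reached multiple(s) of 4: 4, 8, 12 -> fragments 1-3 completed (3 total).
Step 3: advance 1 -> fork_pos = 12 + 1 = 13. Next multiple of 4 is 16 (not reached); still 3 fragment(s).
Step 4: advance 2 -> fork_pos = 13 + 2 = 15. Next multiple of 4 is 16 (not reached); still 3 fragment(s).
Step 5: advance 2 -> fork_pos = 15 + 2 = 17. Reached multiple(s) of 4: 16 -> fragment 4 completed (4 total).
4 fragment(s) completed, covering template[0:16] (4 x 4 = 16). The next fragment, fragment 5, covers template[16:20], so it starts at position 16.

Answer: 16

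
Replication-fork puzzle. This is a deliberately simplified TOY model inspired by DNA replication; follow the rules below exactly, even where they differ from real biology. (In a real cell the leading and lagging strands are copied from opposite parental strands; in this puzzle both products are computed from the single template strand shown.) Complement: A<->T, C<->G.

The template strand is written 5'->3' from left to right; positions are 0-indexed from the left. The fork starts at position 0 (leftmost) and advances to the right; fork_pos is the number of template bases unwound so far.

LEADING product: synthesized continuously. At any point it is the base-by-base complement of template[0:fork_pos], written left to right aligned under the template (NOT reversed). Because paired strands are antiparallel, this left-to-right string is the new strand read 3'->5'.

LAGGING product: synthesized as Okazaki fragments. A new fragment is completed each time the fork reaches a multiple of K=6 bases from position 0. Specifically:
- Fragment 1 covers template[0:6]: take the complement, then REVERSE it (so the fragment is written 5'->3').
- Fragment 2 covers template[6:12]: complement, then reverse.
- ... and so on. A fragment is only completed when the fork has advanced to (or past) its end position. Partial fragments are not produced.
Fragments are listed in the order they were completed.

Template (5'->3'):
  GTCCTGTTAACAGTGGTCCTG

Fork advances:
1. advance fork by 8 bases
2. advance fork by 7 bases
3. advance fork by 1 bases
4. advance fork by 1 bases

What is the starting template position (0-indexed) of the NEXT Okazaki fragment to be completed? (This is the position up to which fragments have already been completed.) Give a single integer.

Answer: 12

Derivation:
Step 1: advance 8 -> fork_pos = 0 + 8 = 8. Reached multiple(s) of 6: 6 -> fragment 1 completed (1 total).
Step 2: advance 7 -> fork_pos = 8 + 7 = 15. Reached multiple(s) of 6: 12 -> fragment 2 completed (2 total).
Step 3: advance 1 -> fork_pos = 15 + 1 = 16. Next multiple of 6 is 18 (not reached); still 2 fragment(s).
Step 4: advance 1 -> fork_pos = 16 + 1 = 17. Next multiple of 6 is 18 (not reached); still 2 fragment(s).
2 fragment(s) completed, covering template[0:12] (2 x 6 = 12). The next fragment, fragment 3, covers template[12:18], so it starts at position 12.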